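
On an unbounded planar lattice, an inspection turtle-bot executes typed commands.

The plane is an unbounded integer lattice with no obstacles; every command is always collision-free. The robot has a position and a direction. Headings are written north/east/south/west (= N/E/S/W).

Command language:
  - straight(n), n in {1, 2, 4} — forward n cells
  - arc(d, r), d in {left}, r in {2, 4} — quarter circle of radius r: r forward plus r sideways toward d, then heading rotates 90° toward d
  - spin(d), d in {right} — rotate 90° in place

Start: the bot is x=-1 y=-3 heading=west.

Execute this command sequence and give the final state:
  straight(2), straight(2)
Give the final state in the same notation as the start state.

begin: x=-1 y=-3 heading=west
1. straight(2) → x=-3 y=-3 heading=west
2. straight(2) → x=-5 y=-3 heading=west

x=-5 y=-3 heading=west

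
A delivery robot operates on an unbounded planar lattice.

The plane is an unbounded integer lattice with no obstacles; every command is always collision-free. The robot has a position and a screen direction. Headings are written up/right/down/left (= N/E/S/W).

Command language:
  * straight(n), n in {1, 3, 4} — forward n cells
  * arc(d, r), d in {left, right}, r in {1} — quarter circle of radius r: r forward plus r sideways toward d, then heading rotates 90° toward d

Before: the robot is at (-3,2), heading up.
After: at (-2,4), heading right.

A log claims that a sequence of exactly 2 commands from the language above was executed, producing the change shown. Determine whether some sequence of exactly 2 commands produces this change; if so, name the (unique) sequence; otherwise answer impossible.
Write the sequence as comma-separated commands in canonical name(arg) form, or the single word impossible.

straight(1), arc(right, 1)

key: cell and facing (now E) both changed — the 2 commands mix motion and turning
t0: at (-3,2), heading up
[1] after straight(1): at (-3,3), heading up
[2] after arc(right, 1): at (-2,4), heading right
uniquely the one of 25 2-step routes that fits.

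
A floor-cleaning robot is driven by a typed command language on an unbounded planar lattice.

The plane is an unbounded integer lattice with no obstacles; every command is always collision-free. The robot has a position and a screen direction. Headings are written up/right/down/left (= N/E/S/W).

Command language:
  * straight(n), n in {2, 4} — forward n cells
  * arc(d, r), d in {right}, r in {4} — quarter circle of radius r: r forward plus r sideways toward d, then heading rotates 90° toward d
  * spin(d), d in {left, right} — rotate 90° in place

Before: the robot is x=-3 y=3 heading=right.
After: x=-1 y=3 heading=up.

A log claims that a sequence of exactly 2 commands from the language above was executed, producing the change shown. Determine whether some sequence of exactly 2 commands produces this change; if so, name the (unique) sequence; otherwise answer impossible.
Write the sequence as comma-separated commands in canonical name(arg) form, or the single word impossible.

straight(2), spin(left)

key: position moved to (-1,3) AND the heading swung to N — translation plus rotation needed
begin: x=-3 y=3 heading=right
step 1 (straight(2)): x=-1 y=3 heading=right
step 2 (spin(left)): x=-1 y=3 heading=up
no other 2-command option fits: unique.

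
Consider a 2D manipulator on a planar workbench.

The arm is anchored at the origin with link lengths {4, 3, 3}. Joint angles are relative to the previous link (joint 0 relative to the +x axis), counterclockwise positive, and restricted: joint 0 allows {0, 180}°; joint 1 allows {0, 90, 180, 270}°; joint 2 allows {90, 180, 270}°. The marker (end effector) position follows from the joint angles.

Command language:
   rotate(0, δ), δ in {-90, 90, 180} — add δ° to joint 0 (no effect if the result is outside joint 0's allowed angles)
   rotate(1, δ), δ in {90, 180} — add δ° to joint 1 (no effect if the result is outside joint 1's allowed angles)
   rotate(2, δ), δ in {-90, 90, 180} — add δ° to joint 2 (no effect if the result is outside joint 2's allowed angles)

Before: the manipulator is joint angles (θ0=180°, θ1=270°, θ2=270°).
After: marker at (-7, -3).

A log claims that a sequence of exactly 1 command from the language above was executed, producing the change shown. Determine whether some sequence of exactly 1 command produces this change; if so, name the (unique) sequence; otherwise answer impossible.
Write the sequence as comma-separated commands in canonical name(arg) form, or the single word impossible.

from: joint angles (θ0=180°, θ1=270°, θ2=270°)
step 1 (rotate(1, 180)): joint angles (θ0=180°, θ1=90°, θ2=270°)
all 8 alternatives checked — unique.

rotate(1, 180)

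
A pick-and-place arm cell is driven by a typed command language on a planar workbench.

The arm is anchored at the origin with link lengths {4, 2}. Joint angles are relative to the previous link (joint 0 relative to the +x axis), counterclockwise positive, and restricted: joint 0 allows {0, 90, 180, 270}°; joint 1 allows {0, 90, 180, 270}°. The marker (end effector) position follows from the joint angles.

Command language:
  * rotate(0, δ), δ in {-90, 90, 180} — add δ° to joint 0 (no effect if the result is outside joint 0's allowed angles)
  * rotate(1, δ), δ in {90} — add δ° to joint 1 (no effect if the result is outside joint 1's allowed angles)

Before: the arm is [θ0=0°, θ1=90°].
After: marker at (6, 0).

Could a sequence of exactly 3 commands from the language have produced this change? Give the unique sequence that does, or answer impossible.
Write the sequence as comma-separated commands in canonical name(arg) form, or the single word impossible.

rotate(1, 90), rotate(1, 90), rotate(1, 90)

start: [θ0=0°, θ1=90°]
[1] after rotate(1, 90): [θ0=0°, θ1=180°]
[2] after rotate(1, 90): [θ0=0°, θ1=270°]
[3] after rotate(1, 90): [θ0=0°, θ1=0°]
no other 3-command option fits: unique.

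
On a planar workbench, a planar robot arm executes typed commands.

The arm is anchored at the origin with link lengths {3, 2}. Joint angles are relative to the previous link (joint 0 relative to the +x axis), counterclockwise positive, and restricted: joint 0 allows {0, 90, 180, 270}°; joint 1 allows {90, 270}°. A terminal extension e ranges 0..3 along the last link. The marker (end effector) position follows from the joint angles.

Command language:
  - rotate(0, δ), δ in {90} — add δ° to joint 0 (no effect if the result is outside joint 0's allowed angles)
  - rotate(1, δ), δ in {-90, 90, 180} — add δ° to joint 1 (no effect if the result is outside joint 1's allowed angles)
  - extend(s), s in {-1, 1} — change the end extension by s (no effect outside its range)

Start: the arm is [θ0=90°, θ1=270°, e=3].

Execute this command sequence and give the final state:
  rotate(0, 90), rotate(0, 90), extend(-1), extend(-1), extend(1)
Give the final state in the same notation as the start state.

start: [θ0=90°, θ1=270°, e=3]
t=1 rotate(0, 90) ⇒ [θ0=180°, θ1=270°, e=3]
t=2 rotate(0, 90) ⇒ [θ0=270°, θ1=270°, e=3]
t=3 extend(-1) ⇒ [θ0=270°, θ1=270°, e=2]
t=4 extend(-1) ⇒ [θ0=270°, θ1=270°, e=1]
t=5 extend(1) ⇒ [θ0=270°, θ1=270°, e=2]

[θ0=270°, θ1=270°, e=2]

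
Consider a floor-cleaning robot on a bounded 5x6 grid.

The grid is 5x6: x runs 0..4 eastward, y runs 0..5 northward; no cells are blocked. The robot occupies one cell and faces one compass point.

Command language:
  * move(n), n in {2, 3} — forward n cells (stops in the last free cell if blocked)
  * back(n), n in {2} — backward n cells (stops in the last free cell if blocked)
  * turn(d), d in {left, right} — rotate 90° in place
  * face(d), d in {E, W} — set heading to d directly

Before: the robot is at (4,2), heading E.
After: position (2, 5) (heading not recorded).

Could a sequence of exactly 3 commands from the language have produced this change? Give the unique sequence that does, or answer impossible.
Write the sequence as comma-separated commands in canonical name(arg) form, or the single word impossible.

back(2), turn(left), move(3)

key: running move(3) before back(2) would end elsewhere — order is forced
t0: at (4,2), heading E
1. back(2) → at (2,2), heading E
2. turn(left) → at (2,2), heading N
3. move(3) → at (2,5), heading N
no rival 3-sequence matches.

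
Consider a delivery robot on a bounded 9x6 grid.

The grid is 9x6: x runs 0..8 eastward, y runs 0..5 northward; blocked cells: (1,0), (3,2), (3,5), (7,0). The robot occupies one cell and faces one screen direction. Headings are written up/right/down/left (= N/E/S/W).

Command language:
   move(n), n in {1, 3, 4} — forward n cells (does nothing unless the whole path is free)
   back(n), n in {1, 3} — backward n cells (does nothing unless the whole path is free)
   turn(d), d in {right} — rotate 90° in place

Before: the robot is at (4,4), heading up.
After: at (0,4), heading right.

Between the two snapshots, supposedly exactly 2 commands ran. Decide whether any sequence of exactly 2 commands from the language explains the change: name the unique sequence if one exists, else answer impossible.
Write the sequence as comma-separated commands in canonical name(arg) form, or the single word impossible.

impossible

no 2-step route produces this change.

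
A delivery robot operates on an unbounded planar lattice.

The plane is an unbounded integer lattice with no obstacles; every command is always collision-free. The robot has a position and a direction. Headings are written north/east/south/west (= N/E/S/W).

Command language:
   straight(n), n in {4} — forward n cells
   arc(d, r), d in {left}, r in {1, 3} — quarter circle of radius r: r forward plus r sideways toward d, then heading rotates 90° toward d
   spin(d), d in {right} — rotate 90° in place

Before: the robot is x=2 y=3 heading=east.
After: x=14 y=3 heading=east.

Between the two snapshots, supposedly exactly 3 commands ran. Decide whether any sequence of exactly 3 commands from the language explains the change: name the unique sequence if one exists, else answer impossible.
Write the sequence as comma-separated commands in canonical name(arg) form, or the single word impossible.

straight(4), straight(4), straight(4)

key: heading stays E — no command in the sequence turns
begin: x=2 y=3 heading=east
t=1 straight(4) ⇒ x=6 y=3 heading=east
t=2 straight(4) ⇒ x=10 y=3 heading=east
t=3 straight(4) ⇒ x=14 y=3 heading=east
all 64 alternatives checked — unique.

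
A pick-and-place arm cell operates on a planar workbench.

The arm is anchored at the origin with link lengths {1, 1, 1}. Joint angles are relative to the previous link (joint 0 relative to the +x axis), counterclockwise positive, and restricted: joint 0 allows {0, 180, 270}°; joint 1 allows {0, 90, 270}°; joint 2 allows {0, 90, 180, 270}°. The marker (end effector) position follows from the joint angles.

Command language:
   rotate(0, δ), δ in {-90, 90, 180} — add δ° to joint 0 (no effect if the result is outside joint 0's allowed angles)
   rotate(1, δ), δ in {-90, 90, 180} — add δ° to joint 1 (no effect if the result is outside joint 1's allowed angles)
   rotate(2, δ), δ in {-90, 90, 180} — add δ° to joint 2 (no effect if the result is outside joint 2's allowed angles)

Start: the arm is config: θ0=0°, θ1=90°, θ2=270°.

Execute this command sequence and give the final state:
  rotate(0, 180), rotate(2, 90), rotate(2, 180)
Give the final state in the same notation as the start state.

t0: config: θ0=0°, θ1=90°, θ2=270°
step 1 (rotate(0, 180)): config: θ0=180°, θ1=90°, θ2=270°
step 2 (rotate(2, 90)): config: θ0=180°, θ1=90°, θ2=0°
step 3 (rotate(2, 180)): config: θ0=180°, θ1=90°, θ2=180°

config: θ0=180°, θ1=90°, θ2=180°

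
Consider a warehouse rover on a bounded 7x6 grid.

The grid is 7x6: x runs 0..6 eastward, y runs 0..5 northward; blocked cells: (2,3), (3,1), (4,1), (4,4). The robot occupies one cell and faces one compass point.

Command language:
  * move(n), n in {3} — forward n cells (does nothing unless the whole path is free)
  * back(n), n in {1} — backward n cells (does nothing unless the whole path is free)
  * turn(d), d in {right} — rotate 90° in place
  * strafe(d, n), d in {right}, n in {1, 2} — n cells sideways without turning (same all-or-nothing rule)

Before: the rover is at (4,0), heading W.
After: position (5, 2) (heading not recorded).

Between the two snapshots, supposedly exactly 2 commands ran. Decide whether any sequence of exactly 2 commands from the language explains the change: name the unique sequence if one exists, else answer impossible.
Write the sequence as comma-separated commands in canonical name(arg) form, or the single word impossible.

back(1), strafe(right, 2)

key: running strafe(right, 2) before back(1) would end elsewhere — order is forced
from: at (4,0), heading W
[1] after back(1): at (5,0), heading W
[2] after strafe(right, 2): at (5,2), heading W
uniquely the one of 25 2-step routes that fits.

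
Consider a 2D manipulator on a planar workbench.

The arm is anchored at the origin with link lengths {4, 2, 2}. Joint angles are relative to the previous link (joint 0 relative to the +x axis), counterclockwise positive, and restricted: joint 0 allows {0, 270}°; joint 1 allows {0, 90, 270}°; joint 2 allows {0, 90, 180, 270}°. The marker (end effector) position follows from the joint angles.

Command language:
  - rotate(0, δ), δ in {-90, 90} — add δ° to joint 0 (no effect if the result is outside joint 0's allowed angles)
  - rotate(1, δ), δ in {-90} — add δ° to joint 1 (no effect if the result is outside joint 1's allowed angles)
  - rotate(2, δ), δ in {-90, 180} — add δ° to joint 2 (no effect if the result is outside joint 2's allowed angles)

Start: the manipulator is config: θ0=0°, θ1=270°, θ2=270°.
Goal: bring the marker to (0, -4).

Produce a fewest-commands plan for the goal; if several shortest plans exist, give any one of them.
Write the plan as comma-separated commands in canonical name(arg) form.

rotate(2, -90), rotate(0, -90)

initial: config: θ0=0°, θ1=270°, θ2=270°
t=1 rotate(2, -90) ⇒ config: θ0=0°, θ1=270°, θ2=180°
t=2 rotate(0, -90) ⇒ config: θ0=270°, θ1=270°, θ2=180°
shorter routes all fall short; 2 is best.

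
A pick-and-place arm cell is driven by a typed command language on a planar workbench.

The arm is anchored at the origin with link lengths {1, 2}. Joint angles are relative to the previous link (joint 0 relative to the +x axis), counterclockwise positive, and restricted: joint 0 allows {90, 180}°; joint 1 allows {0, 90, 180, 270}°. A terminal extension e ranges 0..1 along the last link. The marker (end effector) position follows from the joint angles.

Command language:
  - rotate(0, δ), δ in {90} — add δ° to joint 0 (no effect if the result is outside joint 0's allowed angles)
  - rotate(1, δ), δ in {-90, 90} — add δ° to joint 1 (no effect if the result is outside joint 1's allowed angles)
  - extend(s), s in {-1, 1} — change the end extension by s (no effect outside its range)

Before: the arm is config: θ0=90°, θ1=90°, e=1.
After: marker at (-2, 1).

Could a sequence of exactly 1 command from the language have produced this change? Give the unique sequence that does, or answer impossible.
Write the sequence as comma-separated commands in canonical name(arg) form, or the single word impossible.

extend(-1)

from: config: θ0=90°, θ1=90°, e=1
step 1 (extend(-1)): config: θ0=90°, θ1=90°, e=0
uniquely the one of 5 1-step routes that fits.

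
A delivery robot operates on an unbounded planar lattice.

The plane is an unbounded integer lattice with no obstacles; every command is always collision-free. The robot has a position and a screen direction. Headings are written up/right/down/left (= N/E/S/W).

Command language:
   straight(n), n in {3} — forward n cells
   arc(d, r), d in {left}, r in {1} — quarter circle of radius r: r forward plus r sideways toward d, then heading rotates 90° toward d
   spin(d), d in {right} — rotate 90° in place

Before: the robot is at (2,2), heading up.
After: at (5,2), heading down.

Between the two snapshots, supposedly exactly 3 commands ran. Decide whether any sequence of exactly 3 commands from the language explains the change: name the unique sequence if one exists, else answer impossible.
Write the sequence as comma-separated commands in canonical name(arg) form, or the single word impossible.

spin(right), straight(3), spin(right)

key: cell and facing (now S) both changed — the 3 commands mix motion and turning
start: at (2,2), heading up
step 1 (spin(right)): at (2,2), heading right
step 2 (straight(3)): at (5,2), heading right
step 3 (spin(right)): at (5,2), heading down
uniquely the one of 27 3-step routes that fits.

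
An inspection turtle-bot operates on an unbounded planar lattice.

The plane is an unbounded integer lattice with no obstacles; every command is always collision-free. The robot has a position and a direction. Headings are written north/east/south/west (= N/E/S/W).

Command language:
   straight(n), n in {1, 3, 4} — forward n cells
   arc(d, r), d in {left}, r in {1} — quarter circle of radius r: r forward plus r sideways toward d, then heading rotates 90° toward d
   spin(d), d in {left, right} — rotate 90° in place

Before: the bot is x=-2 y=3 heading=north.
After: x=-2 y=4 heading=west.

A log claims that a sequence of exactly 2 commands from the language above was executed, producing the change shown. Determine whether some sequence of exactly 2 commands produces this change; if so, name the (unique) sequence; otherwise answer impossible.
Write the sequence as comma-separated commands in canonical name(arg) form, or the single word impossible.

key: cell and facing (now W) both changed — the 2 commands mix motion and turning
begin: x=-2 y=3 heading=north
step 1 (straight(1)): x=-2 y=4 heading=north
step 2 (spin(left)): x=-2 y=4 heading=west
no other 2-command option fits: unique.

straight(1), spin(left)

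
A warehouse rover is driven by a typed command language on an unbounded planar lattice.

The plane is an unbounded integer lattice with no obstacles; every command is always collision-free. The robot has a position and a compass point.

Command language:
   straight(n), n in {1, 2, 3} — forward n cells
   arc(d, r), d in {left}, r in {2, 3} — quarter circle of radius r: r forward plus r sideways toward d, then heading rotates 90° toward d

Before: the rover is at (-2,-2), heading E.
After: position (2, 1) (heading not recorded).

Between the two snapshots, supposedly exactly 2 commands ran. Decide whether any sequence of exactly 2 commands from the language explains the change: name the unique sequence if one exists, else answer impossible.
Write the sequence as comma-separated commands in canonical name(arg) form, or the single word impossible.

key: order matters: swapping straight(1) and arc(left, 3) lands elsewhere
t0: at (-2,-2), heading E
[1] after straight(1): at (-1,-2), heading E
[2] after arc(left, 3): at (2,1), heading N
all 25 alternatives checked — unique.

straight(1), arc(left, 3)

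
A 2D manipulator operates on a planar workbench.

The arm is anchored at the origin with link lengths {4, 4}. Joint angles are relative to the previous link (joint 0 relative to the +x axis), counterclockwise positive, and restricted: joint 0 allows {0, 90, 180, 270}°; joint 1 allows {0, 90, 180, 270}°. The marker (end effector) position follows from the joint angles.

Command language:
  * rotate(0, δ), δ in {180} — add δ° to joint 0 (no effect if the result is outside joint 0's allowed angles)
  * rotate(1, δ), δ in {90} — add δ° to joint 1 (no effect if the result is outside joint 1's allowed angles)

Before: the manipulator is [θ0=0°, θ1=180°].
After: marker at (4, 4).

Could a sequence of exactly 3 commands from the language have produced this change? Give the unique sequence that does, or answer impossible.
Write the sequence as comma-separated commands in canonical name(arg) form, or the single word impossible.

rotate(1, 90), rotate(1, 90), rotate(1, 90)

begin: [θ0=0°, θ1=180°]
t=1 rotate(1, 90) ⇒ [θ0=0°, θ1=270°]
t=2 rotate(1, 90) ⇒ [θ0=0°, θ1=0°]
t=3 rotate(1, 90) ⇒ [θ0=0°, θ1=90°]
no other 3-command option fits: unique.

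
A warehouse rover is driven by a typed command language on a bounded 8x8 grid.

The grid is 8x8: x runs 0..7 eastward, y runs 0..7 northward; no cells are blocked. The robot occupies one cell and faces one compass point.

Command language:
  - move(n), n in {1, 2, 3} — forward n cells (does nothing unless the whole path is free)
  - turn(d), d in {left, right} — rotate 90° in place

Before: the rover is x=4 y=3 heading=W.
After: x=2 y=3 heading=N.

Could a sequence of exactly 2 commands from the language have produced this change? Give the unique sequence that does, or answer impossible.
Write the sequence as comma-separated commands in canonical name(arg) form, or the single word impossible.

key: cell and facing (now N) both changed — the 2 commands mix motion and turning
begin: x=4 y=3 heading=W
1. move(2) → x=2 y=3 heading=W
2. turn(right) → x=2 y=3 heading=N
no rival 2-sequence matches.

move(2), turn(right)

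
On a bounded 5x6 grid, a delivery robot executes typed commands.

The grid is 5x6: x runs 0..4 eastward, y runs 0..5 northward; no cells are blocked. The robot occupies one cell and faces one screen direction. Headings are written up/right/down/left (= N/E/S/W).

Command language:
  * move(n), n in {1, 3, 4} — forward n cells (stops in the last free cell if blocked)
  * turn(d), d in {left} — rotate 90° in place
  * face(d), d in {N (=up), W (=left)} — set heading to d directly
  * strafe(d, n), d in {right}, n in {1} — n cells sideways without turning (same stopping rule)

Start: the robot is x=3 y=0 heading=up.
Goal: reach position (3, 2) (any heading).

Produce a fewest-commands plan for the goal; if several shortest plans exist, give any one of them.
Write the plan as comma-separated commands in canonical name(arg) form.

start: x=3 y=0 heading=up
step 1 (move(1)): x=3 y=1 heading=up
step 2 (move(1)): x=3 y=2 heading=up
nothing shorter than 2 reaches the goal.

move(1), move(1)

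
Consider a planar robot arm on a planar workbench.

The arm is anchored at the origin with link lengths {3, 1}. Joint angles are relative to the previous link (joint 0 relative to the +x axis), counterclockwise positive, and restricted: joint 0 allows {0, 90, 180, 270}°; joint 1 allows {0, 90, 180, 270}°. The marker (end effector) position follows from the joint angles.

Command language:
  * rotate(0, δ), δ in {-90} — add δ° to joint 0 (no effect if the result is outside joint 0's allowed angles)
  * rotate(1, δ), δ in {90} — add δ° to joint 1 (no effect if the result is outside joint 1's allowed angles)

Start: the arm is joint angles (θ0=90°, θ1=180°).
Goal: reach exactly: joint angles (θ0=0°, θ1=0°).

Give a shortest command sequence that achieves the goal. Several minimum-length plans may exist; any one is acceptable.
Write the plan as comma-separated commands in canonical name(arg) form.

rotate(1, 90), rotate(1, 90), rotate(0, -90)

begin: joint angles (θ0=90°, θ1=180°)
t=1 rotate(1, 90) ⇒ joint angles (θ0=90°, θ1=270°)
t=2 rotate(1, 90) ⇒ joint angles (θ0=90°, θ1=0°)
t=3 rotate(0, -90) ⇒ joint angles (θ0=0°, θ1=0°)
minimal: 3 command(s), checked below 3.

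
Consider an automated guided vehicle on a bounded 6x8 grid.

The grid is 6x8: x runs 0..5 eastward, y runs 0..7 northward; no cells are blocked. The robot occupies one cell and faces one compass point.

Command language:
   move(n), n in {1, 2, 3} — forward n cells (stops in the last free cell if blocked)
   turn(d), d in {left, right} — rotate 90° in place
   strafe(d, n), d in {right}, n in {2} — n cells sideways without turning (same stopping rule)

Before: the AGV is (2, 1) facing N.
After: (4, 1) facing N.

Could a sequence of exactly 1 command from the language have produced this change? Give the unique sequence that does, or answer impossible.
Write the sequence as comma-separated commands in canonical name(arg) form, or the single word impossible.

strafe(right, 2)

key: still facing N — the one step turns nothing
begin: (2, 1) facing N
1. strafe(right, 2) → (4, 1) facing N
uniquely the one of 6 1-step routes that fits.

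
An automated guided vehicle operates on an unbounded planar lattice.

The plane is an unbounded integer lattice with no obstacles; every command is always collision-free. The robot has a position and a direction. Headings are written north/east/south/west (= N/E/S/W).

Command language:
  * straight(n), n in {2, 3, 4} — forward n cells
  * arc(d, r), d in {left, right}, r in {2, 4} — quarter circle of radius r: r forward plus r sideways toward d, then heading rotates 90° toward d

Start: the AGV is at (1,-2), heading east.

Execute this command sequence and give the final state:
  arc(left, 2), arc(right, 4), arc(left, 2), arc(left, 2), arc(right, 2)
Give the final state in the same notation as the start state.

initial: at (1,-2), heading east
1. arc(left, 2) → at (3,0), heading north
2. arc(right, 4) → at (7,4), heading east
3. arc(left, 2) → at (9,6), heading north
4. arc(left, 2) → at (7,8), heading west
5. arc(right, 2) → at (5,10), heading north

at (5,10), heading north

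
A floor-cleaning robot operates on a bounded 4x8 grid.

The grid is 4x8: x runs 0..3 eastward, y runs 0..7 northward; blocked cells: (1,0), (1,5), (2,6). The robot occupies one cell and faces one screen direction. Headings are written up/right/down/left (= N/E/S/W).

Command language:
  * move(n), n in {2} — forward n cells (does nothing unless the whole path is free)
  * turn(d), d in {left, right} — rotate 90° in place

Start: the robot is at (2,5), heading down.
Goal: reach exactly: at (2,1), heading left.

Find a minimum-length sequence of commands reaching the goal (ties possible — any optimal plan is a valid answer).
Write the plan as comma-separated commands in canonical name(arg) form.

move(2), move(2), turn(right)

initial: at (2,5), heading down
t=1 move(2) ⇒ at (2,3), heading down
t=2 move(2) ⇒ at (2,1), heading down
t=3 turn(right) ⇒ at (2,1), heading left
shorter routes all fall short; 3 is best.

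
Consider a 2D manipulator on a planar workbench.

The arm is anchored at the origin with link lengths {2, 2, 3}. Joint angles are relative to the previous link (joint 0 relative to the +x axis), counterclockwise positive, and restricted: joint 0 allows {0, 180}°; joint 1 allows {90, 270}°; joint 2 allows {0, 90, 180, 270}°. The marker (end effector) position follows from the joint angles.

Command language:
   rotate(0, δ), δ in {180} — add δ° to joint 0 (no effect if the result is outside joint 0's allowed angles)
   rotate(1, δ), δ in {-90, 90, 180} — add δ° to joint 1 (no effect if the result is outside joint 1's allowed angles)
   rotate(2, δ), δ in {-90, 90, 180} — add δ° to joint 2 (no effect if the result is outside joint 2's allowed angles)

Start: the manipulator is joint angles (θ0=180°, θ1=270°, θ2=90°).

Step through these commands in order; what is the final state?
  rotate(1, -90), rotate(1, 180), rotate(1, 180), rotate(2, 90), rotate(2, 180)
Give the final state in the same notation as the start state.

joint angles (θ0=180°, θ1=270°, θ2=0°)

t0: joint angles (θ0=180°, θ1=270°, θ2=90°)
step 1 (rotate(1, -90)): joint angles (θ0=180°, θ1=270°, θ2=90°)
step 2 (rotate(1, 180)): joint angles (θ0=180°, θ1=90°, θ2=90°)
step 3 (rotate(1, 180)): joint angles (θ0=180°, θ1=270°, θ2=90°)
step 4 (rotate(2, 90)): joint angles (θ0=180°, θ1=270°, θ2=180°)
step 5 (rotate(2, 180)): joint angles (θ0=180°, θ1=270°, θ2=0°)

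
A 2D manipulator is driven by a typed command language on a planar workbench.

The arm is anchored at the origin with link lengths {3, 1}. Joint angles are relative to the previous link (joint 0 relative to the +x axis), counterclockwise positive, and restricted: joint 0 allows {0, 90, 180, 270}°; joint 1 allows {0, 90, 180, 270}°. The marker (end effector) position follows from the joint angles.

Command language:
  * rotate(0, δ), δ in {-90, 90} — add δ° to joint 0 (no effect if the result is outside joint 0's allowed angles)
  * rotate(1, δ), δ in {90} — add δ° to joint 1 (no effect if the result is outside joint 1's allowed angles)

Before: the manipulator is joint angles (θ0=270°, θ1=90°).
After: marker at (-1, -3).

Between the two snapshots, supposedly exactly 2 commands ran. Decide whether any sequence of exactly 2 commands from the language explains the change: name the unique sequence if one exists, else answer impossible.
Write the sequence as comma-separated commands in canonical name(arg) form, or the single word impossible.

from: joint angles (θ0=270°, θ1=90°)
t=1 rotate(1, 90) ⇒ joint angles (θ0=270°, θ1=180°)
t=2 rotate(1, 90) ⇒ joint angles (θ0=270°, θ1=270°)
no other 2-command option fits: unique.

rotate(1, 90), rotate(1, 90)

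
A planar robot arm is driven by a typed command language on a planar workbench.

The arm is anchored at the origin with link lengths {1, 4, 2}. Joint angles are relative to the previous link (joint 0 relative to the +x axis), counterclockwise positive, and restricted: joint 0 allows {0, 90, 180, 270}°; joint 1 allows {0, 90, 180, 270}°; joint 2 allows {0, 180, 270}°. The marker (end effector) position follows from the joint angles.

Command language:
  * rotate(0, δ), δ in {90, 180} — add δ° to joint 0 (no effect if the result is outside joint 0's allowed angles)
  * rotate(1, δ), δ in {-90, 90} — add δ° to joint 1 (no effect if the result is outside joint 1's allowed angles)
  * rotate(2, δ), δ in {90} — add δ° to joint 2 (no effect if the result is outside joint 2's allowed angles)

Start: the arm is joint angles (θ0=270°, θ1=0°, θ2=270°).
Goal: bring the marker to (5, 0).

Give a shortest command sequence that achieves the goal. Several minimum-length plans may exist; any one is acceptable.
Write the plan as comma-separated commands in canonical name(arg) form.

start: joint angles (θ0=270°, θ1=0°, θ2=270°)
step 1 (rotate(1, -90)): joint angles (θ0=270°, θ1=270°, θ2=270°)
step 2 (rotate(1, -90)): joint angles (θ0=270°, θ1=180°, θ2=270°)
step 3 (rotate(2, 90)): joint angles (θ0=270°, θ1=180°, θ2=0°)
step 4 (rotate(0, 180)): joint angles (θ0=90°, θ1=180°, θ2=0°)
step 5 (rotate(0, 90)): joint angles (θ0=180°, θ1=180°, θ2=0°)
shorter routes all fall short; 5 is best.

rotate(1, -90), rotate(1, -90), rotate(2, 90), rotate(0, 180), rotate(0, 90)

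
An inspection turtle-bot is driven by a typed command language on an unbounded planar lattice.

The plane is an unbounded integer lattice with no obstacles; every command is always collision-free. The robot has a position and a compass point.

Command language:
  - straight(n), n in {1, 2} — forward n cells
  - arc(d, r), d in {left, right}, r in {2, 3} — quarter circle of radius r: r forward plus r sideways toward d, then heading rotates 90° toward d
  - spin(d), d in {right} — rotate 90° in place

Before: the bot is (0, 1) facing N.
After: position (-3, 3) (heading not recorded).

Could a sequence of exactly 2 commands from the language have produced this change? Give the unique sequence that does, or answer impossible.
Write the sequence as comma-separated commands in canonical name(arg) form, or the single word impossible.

key: order matters: swapping arc(left, 2) and straight(1) lands elsewhere
from: (0, 1) facing N
1. arc(left, 2) → (-2, 3) facing W
2. straight(1) → (-3, 3) facing W
uniquely the one of 49 2-step routes that fits.

arc(left, 2), straight(1)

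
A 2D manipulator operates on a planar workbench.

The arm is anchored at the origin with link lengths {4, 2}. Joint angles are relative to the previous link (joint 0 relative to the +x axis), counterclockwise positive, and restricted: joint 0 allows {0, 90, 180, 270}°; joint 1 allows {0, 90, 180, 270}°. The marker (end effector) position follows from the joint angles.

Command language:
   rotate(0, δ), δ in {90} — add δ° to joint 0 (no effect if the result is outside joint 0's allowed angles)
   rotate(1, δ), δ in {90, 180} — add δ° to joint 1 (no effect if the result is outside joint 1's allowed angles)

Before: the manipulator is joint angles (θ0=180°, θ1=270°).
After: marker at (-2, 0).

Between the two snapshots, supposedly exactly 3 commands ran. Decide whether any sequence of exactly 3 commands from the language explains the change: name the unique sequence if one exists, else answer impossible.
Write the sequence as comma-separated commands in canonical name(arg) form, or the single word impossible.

initial: joint angles (θ0=180°, θ1=270°)
step 1 (rotate(1, 90)): joint angles (θ0=180°, θ1=0°)
step 2 (rotate(1, 90)): joint angles (θ0=180°, θ1=90°)
step 3 (rotate(1, 90)): joint angles (θ0=180°, θ1=180°)
no other 3-command option fits: unique.

rotate(1, 90), rotate(1, 90), rotate(1, 90)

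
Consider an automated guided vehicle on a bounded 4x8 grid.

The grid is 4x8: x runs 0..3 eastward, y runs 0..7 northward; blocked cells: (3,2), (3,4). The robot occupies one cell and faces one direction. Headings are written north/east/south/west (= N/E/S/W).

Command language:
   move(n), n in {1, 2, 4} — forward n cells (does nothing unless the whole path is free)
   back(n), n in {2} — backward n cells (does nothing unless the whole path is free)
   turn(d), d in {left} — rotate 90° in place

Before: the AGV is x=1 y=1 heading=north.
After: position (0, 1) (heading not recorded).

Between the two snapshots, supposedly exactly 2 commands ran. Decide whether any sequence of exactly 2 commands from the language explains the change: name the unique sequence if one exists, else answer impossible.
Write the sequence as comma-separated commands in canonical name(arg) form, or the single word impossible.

turn(left), move(1)

key: running move(1) before turn(left) would end elsewhere — order is forced
t0: x=1 y=1 heading=north
[1] after turn(left): x=1 y=1 heading=west
[2] after move(1): x=0 y=1 heading=west
all 25 alternatives checked — unique.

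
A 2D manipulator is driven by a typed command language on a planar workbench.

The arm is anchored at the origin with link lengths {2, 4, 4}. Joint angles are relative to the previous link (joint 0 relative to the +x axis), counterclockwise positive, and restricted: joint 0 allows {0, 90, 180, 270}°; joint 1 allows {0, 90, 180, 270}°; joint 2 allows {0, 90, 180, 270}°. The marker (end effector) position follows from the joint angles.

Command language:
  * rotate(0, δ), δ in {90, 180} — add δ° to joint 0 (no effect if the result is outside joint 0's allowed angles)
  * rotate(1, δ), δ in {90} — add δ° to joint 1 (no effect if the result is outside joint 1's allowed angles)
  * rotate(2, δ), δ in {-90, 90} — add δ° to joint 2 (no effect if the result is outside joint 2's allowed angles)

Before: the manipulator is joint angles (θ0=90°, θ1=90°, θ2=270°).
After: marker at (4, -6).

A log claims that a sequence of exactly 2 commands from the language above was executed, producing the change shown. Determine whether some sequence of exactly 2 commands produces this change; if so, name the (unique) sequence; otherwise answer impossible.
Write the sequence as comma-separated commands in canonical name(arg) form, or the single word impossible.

rotate(0, 90), rotate(0, 90)

t0: joint angles (θ0=90°, θ1=90°, θ2=270°)
1. rotate(0, 90) → joint angles (θ0=180°, θ1=90°, θ2=270°)
2. rotate(0, 90) → joint angles (θ0=270°, θ1=90°, θ2=270°)
all 25 alternatives checked — unique.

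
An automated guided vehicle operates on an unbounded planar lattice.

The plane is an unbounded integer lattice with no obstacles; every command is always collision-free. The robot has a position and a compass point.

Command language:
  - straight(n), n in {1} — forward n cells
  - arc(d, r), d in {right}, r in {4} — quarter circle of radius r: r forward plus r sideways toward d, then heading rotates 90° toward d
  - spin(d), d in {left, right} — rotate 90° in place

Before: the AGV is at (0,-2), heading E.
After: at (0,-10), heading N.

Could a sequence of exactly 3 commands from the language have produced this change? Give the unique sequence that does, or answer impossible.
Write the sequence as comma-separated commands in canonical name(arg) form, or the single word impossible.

arc(right, 4), arc(right, 4), spin(right)

key: cell and facing (now N) both changed — the 3 commands mix motion and turning
start: at (0,-2), heading E
step 1 (arc(right, 4)): at (4,-6), heading S
step 2 (arc(right, 4)): at (0,-10), heading W
step 3 (spin(right)): at (0,-10), heading N
no other 3-command option fits: unique.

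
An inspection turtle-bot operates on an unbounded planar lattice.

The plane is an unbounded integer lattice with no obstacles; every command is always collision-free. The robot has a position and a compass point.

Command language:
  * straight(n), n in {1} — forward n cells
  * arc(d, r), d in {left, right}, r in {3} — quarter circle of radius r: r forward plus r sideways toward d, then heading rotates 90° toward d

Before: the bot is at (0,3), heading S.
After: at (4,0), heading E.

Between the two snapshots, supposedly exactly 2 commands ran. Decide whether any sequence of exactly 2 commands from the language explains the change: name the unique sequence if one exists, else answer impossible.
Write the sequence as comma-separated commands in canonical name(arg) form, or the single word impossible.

arc(left, 3), straight(1)

key: running straight(1) before arc(left, 3) would end elsewhere — order is forced
t0: at (0,3), heading S
t=1 arc(left, 3) ⇒ at (3,0), heading E
t=2 straight(1) ⇒ at (4,0), heading E
all 9 alternatives checked — unique.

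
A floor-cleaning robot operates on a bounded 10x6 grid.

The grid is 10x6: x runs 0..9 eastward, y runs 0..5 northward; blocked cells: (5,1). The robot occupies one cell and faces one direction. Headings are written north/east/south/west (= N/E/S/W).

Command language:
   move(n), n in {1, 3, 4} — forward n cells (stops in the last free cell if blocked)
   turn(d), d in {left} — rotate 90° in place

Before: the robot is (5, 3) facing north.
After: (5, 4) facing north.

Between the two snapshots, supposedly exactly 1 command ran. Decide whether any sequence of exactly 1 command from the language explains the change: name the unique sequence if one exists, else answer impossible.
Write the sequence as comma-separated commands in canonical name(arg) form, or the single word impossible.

move(1)

key: still facing N — the one step turns nothing
from: (5, 3) facing north
1. move(1) → (5, 4) facing north
uniquely the one of 4 1-step routes that fits.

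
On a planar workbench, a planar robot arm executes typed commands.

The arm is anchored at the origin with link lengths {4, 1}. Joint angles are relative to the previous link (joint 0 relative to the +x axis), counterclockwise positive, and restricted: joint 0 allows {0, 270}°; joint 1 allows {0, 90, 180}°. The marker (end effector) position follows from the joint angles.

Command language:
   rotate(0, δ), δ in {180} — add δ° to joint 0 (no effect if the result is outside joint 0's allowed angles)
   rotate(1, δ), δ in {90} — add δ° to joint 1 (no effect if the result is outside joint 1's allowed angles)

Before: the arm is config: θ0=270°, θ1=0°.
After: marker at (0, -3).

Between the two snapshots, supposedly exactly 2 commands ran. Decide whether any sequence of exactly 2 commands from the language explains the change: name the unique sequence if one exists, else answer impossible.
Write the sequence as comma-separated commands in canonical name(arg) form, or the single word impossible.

rotate(1, 90), rotate(1, 90)

t0: config: θ0=270°, θ1=0°
[1] after rotate(1, 90): config: θ0=270°, θ1=90°
[2] after rotate(1, 90): config: θ0=270°, θ1=180°
all 4 alternatives checked — unique.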